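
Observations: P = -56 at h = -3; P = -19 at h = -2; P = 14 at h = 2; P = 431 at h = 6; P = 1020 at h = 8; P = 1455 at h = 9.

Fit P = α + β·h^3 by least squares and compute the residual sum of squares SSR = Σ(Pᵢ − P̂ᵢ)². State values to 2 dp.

Setting ∂/∂α … = 0 gives: 6·α + 1430·β = 2845;  1430·α + 841098·β = 1677807.
(Σ1 = 6, Σh^3 = 1430, Σh^3·h^3 = 841098, ΣP = 2845, Σh^3·P = 1677807.)
Determinant 6·841098 − 1430² = 3001688.
α = (2845·841098 − 1430·1677807)/3001688 = -792525/375211; β = (6·1677807 − 1430·2845)/3001688 = 1499623/750422.
Residuals: 51239/750422, -337992/375211, 46987/375211, 549182/375211, -395743/375211, 223893/750422; SSR = 3133427/750422.

SSR = 4.18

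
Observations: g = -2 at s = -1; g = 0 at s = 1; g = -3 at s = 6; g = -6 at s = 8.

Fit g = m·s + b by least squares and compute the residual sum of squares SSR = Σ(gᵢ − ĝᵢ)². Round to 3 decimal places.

SSR = 6.481

AᵀA·[m, b]ᵀ = Aᵀg reads: 102·m + 14·b = -64;  14·m + 4·b = -11.
(Σs·s = 102, Σs = 14, Σ1 = 4, Σs·g = -64, Σg = -11.)
Δ = 102·4 − 14² = 212.
m = ((-64)·4 − 14·(-11))/212 = -51/106; b = (102·(-11) − 14·(-64))/212 = -113/106.
Residuals: -75/53, 82/53, 101/106, -115/106; SSR = 687/106.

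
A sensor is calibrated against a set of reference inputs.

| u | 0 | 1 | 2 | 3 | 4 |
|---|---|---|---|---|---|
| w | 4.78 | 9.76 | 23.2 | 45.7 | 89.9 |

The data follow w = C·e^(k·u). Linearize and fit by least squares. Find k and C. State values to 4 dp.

Taking logs, ln w = k·u + ln C, so regress ln w on u.
AᵀA = [[30.0000, 10.0000]; [10.0000, 5]], rhs = [38.0277, 15.3077]ᵀ  (here Σu = 10.0000, Σ(u)² = 30.0000, Σln w = 15.3077, Σu·ln w = 38.0277).
Solving (det = 50.0000): k = 0.74123, ln C = 1.57907, so C = exp(1.57907) = 4.85045.

k = 0.7412, C = 4.8505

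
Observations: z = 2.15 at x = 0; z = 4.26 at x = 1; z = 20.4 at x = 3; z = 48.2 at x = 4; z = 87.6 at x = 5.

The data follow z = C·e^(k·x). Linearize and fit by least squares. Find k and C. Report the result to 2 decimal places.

Let Y = ln z. Fitting Y = k·x + ln C by least squares:
Σx = 13.0000, Σ(x)² = 51.0000, Σln z = 13.5784, Σx·ln z = 48.3612.
Normal system: [[51.0000, 13.0000]; [13.0000, 5]]·[k, ln C]ᵀ = [48.3612, 13.5784]ᵀ.
Δ = 51.0000·5 − (13.0000)² = 86.0000; k = (48.3612·5 − 13.0000·13.5784)/86.0000 = 0.75915, ln C = (51.0000·13.5784 − 13.0000·48.3612)/86.0000 = 0.74190, so C = exp(0.74190) = 2.09992.

k = 0.76, C = 2.10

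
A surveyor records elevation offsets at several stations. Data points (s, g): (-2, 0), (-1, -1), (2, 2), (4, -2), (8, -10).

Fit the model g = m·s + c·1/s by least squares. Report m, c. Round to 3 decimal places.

m = -1.145, c = 3.787

AᵀA·[m, c]ᵀ = Aᵀg reads: 89·m + 5·c = -83;  5·m + (101/64)·c = 1/4.
(Σs·s = 89, Σs·1/s = 5, Σ1/s·1/s = 101/64, Σs·g = -83, Σ1/s·g = 1/4.)
Eliminating c: (101/64)·(row 1) − 5·(row 2) gives (7389/64)·m = (101/64)·(-83) − 5·(1/4) = -8463/64, so m = -2821/2463.
Then c = ((1/4) − 5·(-2821/2463))/(101/64) = 9328/2463.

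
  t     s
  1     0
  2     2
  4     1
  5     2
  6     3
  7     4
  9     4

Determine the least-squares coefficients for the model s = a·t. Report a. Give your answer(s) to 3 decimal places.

Forming AᵀA = [[212]] and Aᵀs = [100]ᵀ gives AᵀA·[a]ᵀ = Aᵀs.
a = 100/212 = 0.471698.

a = 0.472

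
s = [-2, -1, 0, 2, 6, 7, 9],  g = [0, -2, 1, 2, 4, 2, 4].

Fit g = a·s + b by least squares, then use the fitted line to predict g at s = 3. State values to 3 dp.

Normal-equation sums: Σs·s = 175, Σs = 21, Σ1 = 7.
And Σs·g = 80, Σg = 11.
Normal equations: [[175, 21]; [21, 7]]·[a, b]ᵀ = [80, 11]ᵀ.
Eliminating b: 7·(row 1) − 21·(row 2) gives 784·a = 7·80 − 21·11 = 329, so a = 47/112.
Then b = (11 − 21·(47/112))/7 = 5/16.
At s = 3: ĝ = (47/112)·(3) + (5/16)·(1) = 11/7.

ĝ = 1.571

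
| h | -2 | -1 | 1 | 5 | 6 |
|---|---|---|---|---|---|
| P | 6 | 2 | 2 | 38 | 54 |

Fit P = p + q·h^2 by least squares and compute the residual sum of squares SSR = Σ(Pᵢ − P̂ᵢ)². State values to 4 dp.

SSR = 0.2582

Compute the Gram sums: Σ1 = 5, Σh^2 = 67, Σh^2·h^2 = 1939.
Moment sums: ΣP = 102, Σh^2·P = 2922.
So AᵀA·[p, q]ᵀ = AᵀP: [[5, 67]; [67, 1939]]·[p, q]ᵀ = [102, 2922]ᵀ.
Determinant 5·1939 − 67² = 5206.
p = (102·1939 − 67·2922)/5206 = 1002/2603; q = (5·2922 − 67·102)/5206 = 3888/2603.
Residuals: -936/2603, 316/2603, 316/2603, 712/2603, -408/2603; SSR = 672/2603.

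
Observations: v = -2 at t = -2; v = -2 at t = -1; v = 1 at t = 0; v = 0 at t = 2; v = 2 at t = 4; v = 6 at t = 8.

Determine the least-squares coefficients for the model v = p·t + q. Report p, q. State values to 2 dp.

p = 0.77, q = -0.57

XᵀX·[p, q]ᵀ = Xᵀv reads: 89·p + 11·q = 62;  11·p + 6·q = 5.
(Σt·t = 89, Σt = 11, Σ1 = 6, Σt·v = 62, Σv = 5.)
Eliminating q: 6·(row 1) − 11·(row 2) gives 413·p = 6·62 − 11·5 = 317, so p = 317/413.
Then q = (5 − 11·(317/413))/6 = -237/413.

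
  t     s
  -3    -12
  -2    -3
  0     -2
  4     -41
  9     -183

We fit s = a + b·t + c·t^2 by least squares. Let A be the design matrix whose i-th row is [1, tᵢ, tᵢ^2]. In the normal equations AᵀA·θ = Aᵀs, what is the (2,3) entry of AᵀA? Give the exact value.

Row 2 ↔ basis t, column 3 ↔ basis t^2, so (AᵀA)_{2,3} = Σᵢ (t)·(t^2) = (-3)·(9) + (-2)·(4) + (0)·(0) + (4)·(16) + (9)·(81) = 758.

758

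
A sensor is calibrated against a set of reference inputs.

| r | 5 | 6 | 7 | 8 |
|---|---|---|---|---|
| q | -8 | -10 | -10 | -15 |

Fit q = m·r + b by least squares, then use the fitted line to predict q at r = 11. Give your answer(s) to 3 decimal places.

Normal-equation sums: Σr·r = 174, Σr = 26, Σ1 = 4.
And Σr·q = -290, Σq = -43.
So XᵀX·[m, b]ᵀ = Xᵀq: [[174, 26]; [26, 4]]·[m, b]ᵀ = [-290, -43]ᵀ.
Eliminating b: 4·(row 1) − 26·(row 2) gives 20·m = 4·(-290) − 26·(-43) = -42, so m = -21/10.
Then b = ((-43) − 26·(-21/10))/4 = 29/10.
At r = 11: q̂ = (-21/10)·(11) + (29/10)·(1) = -101/5.

q̂ = -20.200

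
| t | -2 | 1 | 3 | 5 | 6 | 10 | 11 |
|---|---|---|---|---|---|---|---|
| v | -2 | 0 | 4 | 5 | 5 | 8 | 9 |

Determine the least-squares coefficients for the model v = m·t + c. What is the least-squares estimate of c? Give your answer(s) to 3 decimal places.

Setting ∂/∂m … = 0 gives: 296·m + 34·c = 250;  34·m + 7·c = 29.
Determinant 296·7 − 34² = 916.
m = (250·7 − 34·29)/916 = 191/229; c = (296·29 − 34·250)/916 = 21/229.

c = 0.092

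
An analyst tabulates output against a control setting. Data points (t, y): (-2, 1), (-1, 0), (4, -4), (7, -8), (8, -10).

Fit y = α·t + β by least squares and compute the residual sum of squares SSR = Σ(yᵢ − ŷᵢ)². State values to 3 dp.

SSR = 1.807

Setting ∂/∂α … = 0 gives: 134·α + 16·β = -154;  16·α + 5·β = -21.
Eliminating β: 5·(row 1) − 16·(row 2) gives 414·α = 5·(-154) − 16·(-21) = -434, so α = -217/207.
Then β = ((-21) − 16·(-217/207))/5 = -175/207.
Residuals: -52/207, -14/69, 215/207, 38/207, -53/69; SSR = 374/207.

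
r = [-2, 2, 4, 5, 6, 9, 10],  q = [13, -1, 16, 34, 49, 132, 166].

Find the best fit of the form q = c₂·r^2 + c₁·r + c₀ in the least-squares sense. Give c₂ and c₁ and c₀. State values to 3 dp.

c₂ = 2.023, c₁ = -3.387, c₀ = -1.979

XᵀX·[c₂, c₁, c₀]ᵀ = Xᵀq reads: 18770·c₂ + 2134·c₁ + 266·c₀ = 30210;  2134·c₂ + 266·c₁ + 34·c₀ = 3348;  266·c₂ + 34·c₁ + 7·c₀ = 409.
Inverting the 3×3 Gram matrix, [c₂, c₁, c₀]ᵀ = [194279/96052, -325361/96052, -47524/24013]ᵀ.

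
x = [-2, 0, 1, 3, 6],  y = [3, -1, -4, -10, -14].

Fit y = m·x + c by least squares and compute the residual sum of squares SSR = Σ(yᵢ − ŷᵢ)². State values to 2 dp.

Compute the Gram sums: Σx·x = 50, Σx = 8, Σ1 = 5.
Moment sums: Σx·y = -124, Σy = -26.
So AᵀA·[m, c]ᵀ = Aᵀy: [[50, 8]; [8, 5]]·[m, c]ᵀ = [-124, -26]ᵀ.
det = 50·5 − 8² = 186.
m = ((-124)·5 − 8·(-26))/186 = -206/93; c = (50·(-26) − 8·(-124))/186 = -154/93.
Residuals: 7/31, 61/93, -4/31, -158/93, 88/93; SSR = 398/93.

SSR = 4.28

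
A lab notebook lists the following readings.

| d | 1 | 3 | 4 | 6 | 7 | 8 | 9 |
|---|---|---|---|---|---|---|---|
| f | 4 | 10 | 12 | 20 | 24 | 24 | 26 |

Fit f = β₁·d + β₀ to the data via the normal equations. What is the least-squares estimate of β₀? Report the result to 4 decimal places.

β₀ = 1.3563

AᵀA·[β₁, β₀]ᵀ = Aᵀf reads: 256·β₁ + 38·β₀ = 796;  38·β₁ + 7·β₀ = 120.
(Σd·d = 256, Σd = 38, Σ1 = 7, Σd·f = 796, Σf = 120.)
det = 256·7 − 38² = 348.
β₁ = (796·7 − 38·120)/348 = 253/87; β₀ = (256·120 − 38·796)/348 = 118/87.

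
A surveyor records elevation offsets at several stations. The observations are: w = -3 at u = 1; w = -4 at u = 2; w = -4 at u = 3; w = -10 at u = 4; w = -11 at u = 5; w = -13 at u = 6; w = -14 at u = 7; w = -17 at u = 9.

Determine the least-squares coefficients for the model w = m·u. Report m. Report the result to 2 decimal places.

Compute the Gram sums: Σu·u = 221.
Moment sums: Σu·w = -447.
AᵀA·[m]ᵀ = Aᵀw becomes [[221]]·[m]ᵀ = [-447]ᵀ.
m = (-447)/221 = -2.02262.

m = -2.02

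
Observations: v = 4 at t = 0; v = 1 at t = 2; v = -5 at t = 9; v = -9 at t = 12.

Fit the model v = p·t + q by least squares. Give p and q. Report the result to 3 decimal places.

p = -1.026, q = 3.649

Normal-equation sums: Σt·t = 229, Σt = 23, Σ1 = 4.
Moment sums: Σt·v = -151, Σv = -9.
Δ = 229·4 − 23² = 387.
p = ((-151)·4 − 23·(-9))/387 = -397/387; q = (229·(-9) − 23·(-151))/387 = 1412/387.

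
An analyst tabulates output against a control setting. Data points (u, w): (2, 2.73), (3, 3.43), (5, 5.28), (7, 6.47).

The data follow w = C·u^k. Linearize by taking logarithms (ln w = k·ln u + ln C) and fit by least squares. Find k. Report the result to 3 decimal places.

Taking logs, ln w = k·ln u + ln C, so regress ln w on ln u.
Σln u = 5.3471, Σ(ln u)² = 8.0643, Σln w = 5.7680, Σln u·ln w = 8.3616.
Normal system: [[8.0643, 5.3471]; [5.3471, 4]]·[k, ln C]ᵀ = [8.3616, 5.7680]ᵀ.
Δ = 8.0643·4 − (5.3471)² = 3.6655; k = (8.3616·4 − 5.3471·5.7680)/3.6655 = 0.71052, ln C = (8.0643·5.7680 − 5.3471·8.3616)/3.6655 = 0.49219.

k = 0.711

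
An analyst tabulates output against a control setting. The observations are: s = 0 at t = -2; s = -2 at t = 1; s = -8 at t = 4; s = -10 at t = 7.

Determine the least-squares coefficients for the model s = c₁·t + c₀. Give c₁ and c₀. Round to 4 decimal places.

c₁ = -1.2000, c₀ = -2.0000

Normal-equation sums: Σt·t = 70, Σt = 10, Σ1 = 4.
And Σt·s = -104, Σs = -20.
XᵀX·[c₁, c₀]ᵀ = Xᵀs becomes [[70, 10]; [10, 4]]·[c₁, c₀]ᵀ = [-104, -20]ᵀ.
Eliminating c₀: 4·(row 1) − 10·(row 2) gives 180·c₁ = 4·(-104) − 10·(-20) = -216, so c₁ = -6/5.
Then c₀ = ((-20) − 10·(-6/5))/4 = -2.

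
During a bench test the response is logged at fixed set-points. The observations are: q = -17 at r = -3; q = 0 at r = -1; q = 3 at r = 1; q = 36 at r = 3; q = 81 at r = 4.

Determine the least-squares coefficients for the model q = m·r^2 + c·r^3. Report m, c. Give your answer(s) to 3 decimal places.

MᵀM·[m, c]ᵀ = Mᵀq reads: 420·m + 1024·c = 1470;  1024·m + 5556·c = 6618.
Eliminating c: 5556·(row 1) − 1024·(row 2) gives 1284944·m = 5556·1470 − 1024·6618 = 1390488, so m = 173811/160618.
Then c = (6618 − 1024·(173811/160618))/5556 = 159285/160618.

m = 1.082, c = 0.992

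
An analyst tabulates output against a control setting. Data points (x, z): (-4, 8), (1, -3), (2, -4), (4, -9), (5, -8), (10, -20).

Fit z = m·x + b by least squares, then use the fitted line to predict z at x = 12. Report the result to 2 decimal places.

The normal system MᵀM·[m, b]ᵀ = Mᵀz is [[162, 18]; [18, 6]]·[m, b]ᵀ = [-319, -36]ᵀ.
Eliminating b: 6·(row 1) − 18·(row 2) gives 648·m = 6·(-319) − 18·(-36) = -1266, so m = -211/108.
Then b = ((-36) − 18·(-211/108))/6 = -5/36.
At x = 12: ẑ = (-211/108)·(12) + (-5/36)·(1) = -283/12.

ẑ = -23.58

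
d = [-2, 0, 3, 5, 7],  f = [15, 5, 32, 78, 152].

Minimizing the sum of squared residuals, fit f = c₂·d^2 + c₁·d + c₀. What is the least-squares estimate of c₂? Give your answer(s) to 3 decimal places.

The normal equations are: 3123·c₂ + 487·c₁ + 87·c₀ = 9746;  487·c₂ + 87·c₁ + 13·c₀ = 1520;  87·c₂ + 13·c₁ + 5·c₀ = 282.
Row-reducing yields c₂ = 65310/21991, c₁ = 5069/21991, c₀ = 90719/21991.

c₂ = 2.970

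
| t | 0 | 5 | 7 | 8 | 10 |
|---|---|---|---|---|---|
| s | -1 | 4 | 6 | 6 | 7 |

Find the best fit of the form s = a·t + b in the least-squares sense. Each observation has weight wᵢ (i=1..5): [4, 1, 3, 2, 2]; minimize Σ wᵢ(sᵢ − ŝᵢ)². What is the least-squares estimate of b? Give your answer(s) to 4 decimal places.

Compute the Gram sums: Σwᵢ·t·t = 500, Σwᵢ·t = 62, Σwᵢ·1 = 12.
Right-hand side: Σwᵢ·t·s = 382, Σwᵢ·s = 44.
So AᵀWA·[a, b]ᵀ = AᵀWs: [[500, 62]; [62, 12]]·[a, b]ᵀ = [382, 44]ᵀ.
Eliminating b: 12·(row 1) − 62·(row 2) gives 2156·a = 12·382 − 62·44 = 1856, so a = 464/539.
Then b = (44 − 62·(464/539))/12 = -421/539.

b = -0.7811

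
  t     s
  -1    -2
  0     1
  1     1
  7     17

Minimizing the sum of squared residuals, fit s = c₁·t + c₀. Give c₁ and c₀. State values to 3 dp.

c₁ = 2.381, c₀ = 0.084

Compute the Gram sums: Σt·t = 51, Σt = 7, Σ1 = 4.
For Aᵀs: Σt·s = 122, Σs = 17.
Normal equations: [[51, 7]; [7, 4]]·[c₁, c₀]ᵀ = [122, 17]ᵀ.
Determinant 51·4 − 7² = 155.
c₁ = (122·4 − 7·17)/155 = 369/155; c₀ = (51·17 − 7·122)/155 = 13/155.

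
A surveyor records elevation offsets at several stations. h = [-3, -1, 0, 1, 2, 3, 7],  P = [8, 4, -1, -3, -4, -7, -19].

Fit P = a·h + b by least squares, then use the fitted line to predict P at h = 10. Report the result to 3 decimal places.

P̂ = -26.509

Forming XᵀX = [[73, 9]; [9, 7]] and XᵀP = [-193, -22]ᵀ gives XᵀX·[a, b]ᵀ = XᵀP.
det = 73·7 − 9² = 430.
a = ((-193)·7 − 9·(-22))/430 = -1153/430; b = (73·(-22) − 9·(-193))/430 = 131/430.
At h = 10: P̂ = (-1153/430)·(10) + (131/430)·(1) = -11399/430.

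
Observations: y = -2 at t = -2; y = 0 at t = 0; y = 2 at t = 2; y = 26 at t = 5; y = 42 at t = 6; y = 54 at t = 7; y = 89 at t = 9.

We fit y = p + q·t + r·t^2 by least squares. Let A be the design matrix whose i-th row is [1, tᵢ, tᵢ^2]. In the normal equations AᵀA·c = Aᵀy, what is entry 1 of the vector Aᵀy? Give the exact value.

211

Entry 1 ↔ basis 1, so (Aᵀy)_{1} = Σᵢ yᵢ = (1)·(-2) + (1)·(0) + (1)·(2) + (1)·(26) + (1)·(42) + (1)·(54) + (1)·(89) = 211.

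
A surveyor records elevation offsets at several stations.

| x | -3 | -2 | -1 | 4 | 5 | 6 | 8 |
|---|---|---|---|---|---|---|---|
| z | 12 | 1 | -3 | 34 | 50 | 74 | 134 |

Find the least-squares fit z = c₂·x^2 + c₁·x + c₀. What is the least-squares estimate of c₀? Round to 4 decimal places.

c₀ = -4.2229

With design matrix A, AᵀA = [[6371, 881, 155]; [881, 155, 17]; [155, 17, 7]] and Aᵀz = [13143, 1867, 302]ᵀ.
Row-reducing yields c₂ = 70943/34824, c₁ = 32359/34824, c₀ = -12255/2902.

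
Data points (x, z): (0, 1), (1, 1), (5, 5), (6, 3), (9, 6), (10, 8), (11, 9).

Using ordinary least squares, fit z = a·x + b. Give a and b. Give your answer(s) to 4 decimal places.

Compute the Gram sums: Σx·x = 364, Σx = 42, Σ1 = 7.
For Aᵀz: Σx·z = 277, Σz = 33.
So AᵀA·[a, b]ᵀ = Aᵀz: [[364, 42]; [42, 7]]·[a, b]ᵀ = [277, 33]ᵀ.
Eliminating b: 7·(row 1) − 42·(row 2) gives 784·a = 7·277 − 42·33 = 553, so a = 79/112.
Then b = (33 − 42·(79/112))/7 = 27/56.

a = 0.7054, b = 0.4821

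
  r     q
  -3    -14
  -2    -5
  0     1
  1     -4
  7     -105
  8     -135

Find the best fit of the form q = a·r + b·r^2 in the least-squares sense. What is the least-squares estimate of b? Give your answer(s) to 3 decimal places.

Forming MᵀM = [[127, 821]; [821, 6595]] and Mᵀq = [-1767, -13935]ᵀ gives MᵀM·[a, b]ᵀ = Mᵀq.
Δ = 127·6595 − 821² = 163524.
a = ((-1767)·6595 − 821·(-13935))/163524 = -35455/27254; b = (127·(-13935) − 821·(-1767))/163524 = -53173/27254.

b = -1.951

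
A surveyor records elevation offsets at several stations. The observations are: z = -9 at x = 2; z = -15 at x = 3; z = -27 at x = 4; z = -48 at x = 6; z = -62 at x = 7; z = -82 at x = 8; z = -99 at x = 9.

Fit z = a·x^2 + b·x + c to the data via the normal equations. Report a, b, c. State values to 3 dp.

The normal system MᵀM·[a, b, c]ᵀ = Mᵀz is [[14707, 1899, 259]; [1899, 259, 39]; [259, 39, 7]]·[a, b, c]ᵀ = [-18636, -2440, -342]ᵀ.
Inverting the 3×3 Gram matrix, [a, b, c]ᵀ = [-153/154, -43/22, -93/77]ᵀ.

a = -0.994, b = -1.955, c = -1.208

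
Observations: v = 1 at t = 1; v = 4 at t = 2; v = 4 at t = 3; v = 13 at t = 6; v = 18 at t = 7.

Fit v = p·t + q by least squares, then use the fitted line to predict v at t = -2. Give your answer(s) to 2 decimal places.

Sums needed: Σt·t = 99, Σt = 19, Σ1 = 5.
For Xᵀv: Σt·v = 225, Σv = 40.
det = 99·5 − 19² = 134.
p = (225·5 − 19·40)/134 = 365/134; q = (99·40 − 19·225)/134 = -315/134.
At t = -2: v̂ = (365/134)·(-2) + (-315/134)·(1) = -1045/134.

v̂ = -7.80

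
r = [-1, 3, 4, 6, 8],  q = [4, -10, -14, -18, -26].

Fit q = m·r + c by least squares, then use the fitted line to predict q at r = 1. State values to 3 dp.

Compute the Gram sums: Σr·r = 126, Σr = 20, Σ1 = 5.
And Σr·q = -406, Σq = -64.
AᵀA·[m, c]ᵀ = Aᵀq becomes [[126, 20]; [20, 5]]·[m, c]ᵀ = [-406, -64]ᵀ.
Eliminating c: 5·(row 1) − 20·(row 2) gives 230·m = 5·(-406) − 20·(-64) = -750, so m = -75/23.
Then c = ((-64) − 20·(-75/23))/5 = 28/115.
At r = 1: q̂ = (-75/23)·(1) + (28/115)·(1) = -347/115.

q̂ = -3.017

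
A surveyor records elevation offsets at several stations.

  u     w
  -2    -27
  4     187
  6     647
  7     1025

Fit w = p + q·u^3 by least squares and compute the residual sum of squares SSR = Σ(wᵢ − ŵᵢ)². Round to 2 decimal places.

SSR = 8.57

Normal-equation sums: Σ1 = 4, Σu^3 = 615, Σu^3·u^3 = 168465.
For Mᵀw: Σw = 1832, Σu^3·w = 503511.
det = 4·168465 − 615² = 295635.
p = (1832·168465 − 615·503511)/295635 = -68759/19709; q = (4·503511 − 615·1832)/295635 = 295788/98545.
Residuals: 49384/98545, -158722/98545, 212202/98545, -102864/98545; SSR = 844712/98545.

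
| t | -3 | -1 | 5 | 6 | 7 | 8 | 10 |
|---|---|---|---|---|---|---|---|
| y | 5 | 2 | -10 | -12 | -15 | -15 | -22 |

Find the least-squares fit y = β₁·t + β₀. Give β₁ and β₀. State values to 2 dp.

β₁ = -2.02, β₀ = -0.35

XᵀX·[β₁, β₀]ᵀ = Xᵀy reads: 284·β₁ + 32·β₀ = -584;  32·β₁ + 7·β₀ = -67.
Δ = 284·7 − 32² = 964.
β₁ = ((-584)·7 − 32·(-67))/964 = -486/241; β₀ = (284·(-67) − 32·(-584))/964 = -85/241.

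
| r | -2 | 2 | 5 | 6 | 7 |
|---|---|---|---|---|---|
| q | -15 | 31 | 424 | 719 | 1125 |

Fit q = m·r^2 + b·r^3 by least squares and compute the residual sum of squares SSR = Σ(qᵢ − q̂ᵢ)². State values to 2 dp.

SSR = 1.93

Normal-equation sums: Σr^2·r^2 = 4354, Σr^2·r^3 = 27708, Σr^3·r^3 = 180058.
And Σr^2·q = 91673, Σr^3·q = 594547.
Normal equations: [[4354, 27708]; [27708, 180058]]·[m, b]ᵀ = [91673, 594547]ᵀ.
Eliminating b: 180058·(row 1) − 27708·(row 2) gives 16239268·m = 180058·91673 − 27708·594547 = 32748758, so m = 16374379/8119634.
Then b = (594547 − 27708·(16374379/8119634))/180058 = 24291077/8119634.
Residuals: 3518295/4059817, -4058739/4059817, -1509642/4059817, 833285/4059817, 202134/4059817; SSR = 7849123/4059817.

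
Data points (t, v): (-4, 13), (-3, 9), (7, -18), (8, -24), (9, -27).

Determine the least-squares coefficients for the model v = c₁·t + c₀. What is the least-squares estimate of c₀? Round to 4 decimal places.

c₀ = 0.7283

Normal-equation sums: Σt·t = 219, Σt = 17, Σ1 = 5.
And Σt·v = -640, Σv = -47.
MᵀM·[c₁, c₀]ᵀ = Mᵀv becomes [[219, 17]; [17, 5]]·[c₁, c₀]ᵀ = [-640, -47]ᵀ.
det = 219·5 − 17² = 806.
c₁ = ((-640)·5 − 17·(-47))/806 = -2401/806; c₀ = (219·(-47) − 17·(-640))/806 = 587/806.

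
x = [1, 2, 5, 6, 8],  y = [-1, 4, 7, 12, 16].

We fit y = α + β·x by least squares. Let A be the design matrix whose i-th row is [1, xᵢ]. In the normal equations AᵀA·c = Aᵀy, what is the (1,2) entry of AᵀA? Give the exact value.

Row 1 ↔ basis 1, column 2 ↔ basis x, so (AᵀA)_{1,2} = Σᵢ x = (1)·(1) + (1)·(2) + (1)·(5) + (1)·(6) + (1)·(8) = 22.

22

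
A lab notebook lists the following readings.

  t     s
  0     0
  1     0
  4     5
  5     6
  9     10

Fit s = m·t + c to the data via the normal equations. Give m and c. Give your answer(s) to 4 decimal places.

Entries of XᵀX: Σt·t = 123, Σt = 19, Σ1 = 5.
Right-hand side: Σt·s = 140, Σs = 21.
Normal equations: [[123, 19]; [19, 5]]·[m, c]ᵀ = [140, 21]ᵀ.
Eliminating c: 5·(row 1) − 19·(row 2) gives 254·m = 5·140 − 19·21 = 301, so m = 301/254.
Then c = (21 − 19·(301/254))/5 = -77/254.

m = 1.1850, c = -0.3031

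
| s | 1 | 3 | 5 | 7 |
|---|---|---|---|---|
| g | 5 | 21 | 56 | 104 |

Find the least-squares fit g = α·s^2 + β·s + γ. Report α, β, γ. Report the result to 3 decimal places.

XᵀX·[α, β, γ]ᵀ = Xᵀg reads: 3108·α + 496·β + 84·γ = 6690;  496·α + 84·β + 16·γ = 1076;  84·α + 16·β + 4·γ = 186.
Row-reducing yields α = 2, β = 3/5, γ = 21/10.

α = 2.000, β = 0.600, γ = 2.100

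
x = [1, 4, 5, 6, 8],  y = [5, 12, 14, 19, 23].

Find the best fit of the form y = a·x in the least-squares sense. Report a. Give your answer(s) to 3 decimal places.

Sums needed: Σx·x = 142.
Moment sums: Σx·y = 421.
Normal equations: [[142]]·[a]ᵀ = [421]ᵀ.
a = 421/142 = 2.96479.

a = 2.965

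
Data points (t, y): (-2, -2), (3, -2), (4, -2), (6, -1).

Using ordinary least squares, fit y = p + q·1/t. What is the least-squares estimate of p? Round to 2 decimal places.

The normal equations are: 4·p + (1/4)·q = -7;  (1/4)·p + (65/144)·q = -1/3.
(Σ1 = 4, Σ1/t = 1/4, Σ1/t·1/t = 65/144, Σy = -7, Σ1/t·y = -1/3.)
Δ = 4·(65/144) − (1/4)² = 251/144.
p = ((-7)·(65/144) − (1/4)·(-1/3))/(251/144) = -443/251; q = (4·(-1/3) − (1/4)·(-7))/(251/144) = 60/251.

p = -1.76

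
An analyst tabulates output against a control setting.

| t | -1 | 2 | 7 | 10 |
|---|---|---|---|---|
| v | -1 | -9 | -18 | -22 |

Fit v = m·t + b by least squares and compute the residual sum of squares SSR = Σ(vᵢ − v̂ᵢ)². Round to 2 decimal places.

SSR = 4.12

The normal system MᵀM·[m, b]ᵀ = Mᵀv is [[154, 18]; [18, 4]]·[m, b]ᵀ = [-363, -50]ᵀ.
Determinant 154·4 − 18² = 292.
m = ((-363)·4 − 18·(-50))/292 = -138/73; b = (154·(-50) − 18·(-363))/292 = -583/146.
Residuals: 161/146, -179/146, -113/146, 131/146; SSR = 301/73.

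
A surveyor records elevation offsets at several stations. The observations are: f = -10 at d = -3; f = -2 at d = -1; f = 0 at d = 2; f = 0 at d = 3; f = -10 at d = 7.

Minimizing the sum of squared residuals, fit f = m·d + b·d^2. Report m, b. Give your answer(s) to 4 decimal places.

m = 1.6702, b = -0.4522

Entries of AᵀA: Σd·d = 72, Σd·d^2 = 350, Σd^2·d^2 = 2580.
Right-hand side: Σd·f = -38, Σd^2·f = -582.
Normal equations: [[72, 350]; [350, 2580]]·[m, b]ᵀ = [-38, -582]ᵀ.
Eliminating b: 2580·(row 1) − 350·(row 2) gives 63260·m = 2580·(-38) − 350·(-582) = 105660, so m = 5283/3163.
Then b = ((-582) − 350·(5283/3163))/2580 = -7151/15815.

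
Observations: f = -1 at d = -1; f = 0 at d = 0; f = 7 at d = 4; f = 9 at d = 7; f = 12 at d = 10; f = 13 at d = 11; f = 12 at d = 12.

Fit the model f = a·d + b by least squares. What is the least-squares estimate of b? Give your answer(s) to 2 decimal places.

b = 0.82

Normal-equation sums: Σd·d = 431, Σd = 43, Σ1 = 7.
For Xᵀf: Σd·f = 499, Σf = 52.
XᵀX·[a, b]ᵀ = Xᵀf becomes [[431, 43]; [43, 7]]·[a, b]ᵀ = [499, 52]ᵀ.
det = 431·7 − 43² = 1168.
a = (499·7 − 43·52)/1168 = 1257/1168; b = (431·52 − 43·499)/1168 = 955/1168.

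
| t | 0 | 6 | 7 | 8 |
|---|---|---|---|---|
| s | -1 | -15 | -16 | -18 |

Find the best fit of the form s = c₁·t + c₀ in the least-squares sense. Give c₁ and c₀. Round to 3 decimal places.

The normal system MᵀM·[c₁, c₀]ᵀ = Mᵀs is [[149, 21]; [21, 4]]·[c₁, c₀]ᵀ = [-346, -50]ᵀ.
Eliminating c₀: 4·(row 1) − 21·(row 2) gives 155·c₁ = 4·(-346) − 21·(-50) = -334, so c₁ = -334/155.
Then c₀ = ((-50) − 21·(-334/155))/4 = -184/155.

c₁ = -2.155, c₀ = -1.187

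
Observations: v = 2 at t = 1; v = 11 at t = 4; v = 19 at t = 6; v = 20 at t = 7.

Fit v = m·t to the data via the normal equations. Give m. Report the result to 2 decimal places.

From the data, Σt·t = 102.
Right-hand side: Σt·v = 300.
AᵀA·[m]ᵀ = Aᵀv becomes [[102]]·[m]ᵀ = [300]ᵀ.
m = 300/102 = 2.94118.

m = 2.94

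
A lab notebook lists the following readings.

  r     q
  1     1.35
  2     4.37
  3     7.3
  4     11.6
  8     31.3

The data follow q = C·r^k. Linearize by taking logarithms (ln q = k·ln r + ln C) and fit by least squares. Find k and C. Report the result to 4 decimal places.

With ln qᵢ as the transformed response and ln rᵢ as the regressor:
Σln r = 5.2575, Σ(ln r)² = 7.9333, Σln q = 9.6574, Σln r·ln q = 13.7647.
Equations: 7.9333·k + 5.2575·ln C = 13.7647;  5.2575·k + 5·ln C = 9.6574.
Solving (det = 12.0252): k = 1.50103, ln C = 0.35314, so C = exp(0.35314) = 1.42353.

k = 1.5010, C = 1.4235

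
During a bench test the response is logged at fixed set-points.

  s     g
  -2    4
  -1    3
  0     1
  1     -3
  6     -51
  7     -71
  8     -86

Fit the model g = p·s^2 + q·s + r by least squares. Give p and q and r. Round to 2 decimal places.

p = -0.98, q = -3.12, r = 1.23

The normal equations are: 7811·p + 1063·q + 155·r = -10803;  1063·p + 155·q + 19·r = -1505;  155·p + 19·q + 7·r = -203.
(Σs^2·s^2 = 7811, Σs^2·s = 1063, Σs^2 = 155, Σs·s = 155, Σs = 19, Σ1 = 7, Σs^2·g = -10803, Σs·g = -1505, Σg = -203.)
Row-reducing yields p = -17363/17661, q = -110155/35322, r = 501/406.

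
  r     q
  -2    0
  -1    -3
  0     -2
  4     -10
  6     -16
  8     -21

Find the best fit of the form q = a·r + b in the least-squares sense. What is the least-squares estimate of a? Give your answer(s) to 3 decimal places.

Entries of MᵀM: Σr·r = 121, Σr = 15, Σ1 = 6.
And Σr·q = -301, Σq = -52.
So MᵀM·[a, b]ᵀ = Mᵀq: [[121, 15]; [15, 6]]·[a, b]ᵀ = [-301, -52]ᵀ.
Eliminating b: 6·(row 1) − 15·(row 2) gives 501·a = 6·(-301) − 15·(-52) = -1026, so a = -342/167.
Then b = ((-52) − 15·(-342/167))/6 = -1777/501.

a = -2.048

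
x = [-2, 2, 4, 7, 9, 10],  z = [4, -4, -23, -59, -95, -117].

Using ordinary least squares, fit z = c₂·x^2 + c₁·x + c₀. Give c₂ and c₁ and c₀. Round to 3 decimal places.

Forming MᵀM = [[19250, 2136, 254]; [2136, 254, 30]; [254, 30, 6]] and Mᵀz = [-22654, -2546, -294]ᵀ gives MᵀM·[c₂, c₁, c₀]ᵀ = Mᵀz.
Row-reducing yields c₂ = -97362/100325, c₁ = -227252/100325, c₀ = 341993/100325.

c₂ = -0.970, c₁ = -2.265, c₀ = 3.409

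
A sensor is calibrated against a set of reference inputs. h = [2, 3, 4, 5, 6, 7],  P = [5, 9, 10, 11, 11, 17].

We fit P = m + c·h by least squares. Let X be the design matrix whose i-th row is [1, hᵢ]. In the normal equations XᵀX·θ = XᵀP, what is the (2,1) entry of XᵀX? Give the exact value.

Row 2 ↔ basis h, column 1 ↔ basis 1, so (XᵀX)_{2,1} = Σᵢ h = (2)·(1) + (3)·(1) + (4)·(1) + (5)·(1) + (6)·(1) + (7)·(1) = 27.

27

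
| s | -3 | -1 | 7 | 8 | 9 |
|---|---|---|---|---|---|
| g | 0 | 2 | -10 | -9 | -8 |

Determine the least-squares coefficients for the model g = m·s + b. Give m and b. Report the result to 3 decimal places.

Compute the Gram sums: Σs·s = 204, Σs = 20, Σ1 = 5.
Right-hand side: Σs·g = -216, Σg = -25.
So XᵀX·[m, b]ᵀ = Xᵀg: [[204, 20]; [20, 5]]·[m, b]ᵀ = [-216, -25]ᵀ.
Δ = 204·5 − 20² = 620.
m = ((-216)·5 − 20·(-25))/620 = -29/31; b = (204·(-25) − 20·(-216))/620 = -39/31.

m = -0.935, b = -1.258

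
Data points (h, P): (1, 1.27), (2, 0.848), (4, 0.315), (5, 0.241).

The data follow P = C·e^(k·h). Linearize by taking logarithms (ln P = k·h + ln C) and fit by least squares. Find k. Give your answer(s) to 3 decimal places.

With ln Pᵢ as the transformed response and hᵢ as the regressor:
Σh = 12.0000, Σ(h)² = 46.0000, Σln P = -2.5040, Σh·ln P = -11.8263.
Equations: 46.0000·k + 12.0000·ln C = -11.8263;  12.0000·k + 4·ln C = -2.5040.
Δ = 46.0000·4 − (12.0000)² = 40.0000; k = (-11.8263·4 − 12.0000·-2.5040)/40.0000 = -0.43143, ln C = (46.0000·-2.5040 − 12.0000·-11.8263)/40.0000 = 0.66828.

k = -0.431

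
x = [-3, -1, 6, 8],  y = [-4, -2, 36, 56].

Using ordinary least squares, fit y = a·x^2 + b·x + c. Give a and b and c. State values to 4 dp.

Entries of MᵀM: Σx^2·x^2 = 5474, Σx^2·x = 700, Σx^2 = 110, Σx·x = 110, Σx = 10, Σ1 = 4.
Moment sums: Σx^2·y = 4842, Σx·y = 678, Σy = 86.
MᵀM·[a, b, c]ᵀ = Mᵀy becomes [[5474, 700, 110]; [700, 110, 10]; [110, 10, 4]]·[a, b, c]ᵀ = [4842, 678, 86]ᵀ.
Solving the 3×3 system (Gaussian elimination) gives a = 1/2, b = 501/170, c = 13/34.

a = 0.5000, b = 2.9471, c = 0.3824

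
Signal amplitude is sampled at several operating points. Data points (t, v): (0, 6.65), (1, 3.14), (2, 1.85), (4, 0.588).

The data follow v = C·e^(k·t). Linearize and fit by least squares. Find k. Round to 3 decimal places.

Taking logs, ln v = k·t + ln C, so regress ln v on t.
Σt = 7.0000, Σ(t)² = 21.0000, Σln v = 3.1230, Σt·ln v = 0.2505.
Equations: 21.0000·k + 7.0000·ln C = 0.2505;  7.0000·k + 4·ln C = 3.1230.
Solving (det = 35.0000): k = -0.59597, ln C = 1.82370.

k = -0.596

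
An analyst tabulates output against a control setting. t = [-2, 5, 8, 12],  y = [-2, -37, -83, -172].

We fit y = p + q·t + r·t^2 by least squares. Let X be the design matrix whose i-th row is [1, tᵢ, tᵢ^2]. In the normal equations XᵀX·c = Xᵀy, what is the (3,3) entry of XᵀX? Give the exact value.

Row 3 ↔ basis t^2, column 3 ↔ basis t^2, so (XᵀX)_{3,3} = Σᵢ (t^2)·(t^2) = (4)·(4) + (25)·(25) + (64)·(64) + (144)·(144) = 25473.

25473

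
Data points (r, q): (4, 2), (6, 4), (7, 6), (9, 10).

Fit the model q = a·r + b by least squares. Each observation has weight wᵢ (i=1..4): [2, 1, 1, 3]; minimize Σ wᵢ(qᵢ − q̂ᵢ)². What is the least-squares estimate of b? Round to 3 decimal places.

b = -4.889

Setting ∂/∂a … = 0 gives: 360·a + 48·b = 352;  48·a + 7·b = 44.
Δ = 360·7 − 48² = 216.
a = (352·7 − 48·44)/216 = 44/27; b = (360·44 − 48·352)/216 = -44/9.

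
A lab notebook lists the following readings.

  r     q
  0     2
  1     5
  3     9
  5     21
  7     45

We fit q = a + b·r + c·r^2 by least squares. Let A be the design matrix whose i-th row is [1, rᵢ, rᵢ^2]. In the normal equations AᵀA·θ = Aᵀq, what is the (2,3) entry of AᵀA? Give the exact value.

496

Row 2 ↔ basis r, column 3 ↔ basis r^2, so (AᵀA)_{2,3} = Σᵢ (r)·(r^2) = (0)·(0) + (1)·(1) + (3)·(9) + (5)·(25) + (7)·(49) = 496.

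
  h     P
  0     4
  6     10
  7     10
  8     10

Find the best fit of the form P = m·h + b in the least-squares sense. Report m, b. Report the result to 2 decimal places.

Normal-equation sums: Σh·h = 149, Σh = 21, Σ1 = 4.
Right-hand side: Σh·P = 210, ΣP = 34.
MᵀM·[m, b]ᵀ = MᵀP becomes [[149, 21]; [21, 4]]·[m, b]ᵀ = [210, 34]ᵀ.
Δ = 149·4 − 21² = 155.
m = (210·4 − 21·34)/155 = 126/155; b = (149·34 − 21·210)/155 = 656/155.

m = 0.81, b = 4.23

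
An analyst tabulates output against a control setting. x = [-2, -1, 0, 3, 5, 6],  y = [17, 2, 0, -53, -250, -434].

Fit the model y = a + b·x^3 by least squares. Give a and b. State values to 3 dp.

a = 0.594, b = -2.010

Sums needed: Σ1 = 6, Σx^3 = 359, Σx^3·x^3 = 63075.
Right-hand side: Σy = -718, Σx^3·y = -126563.
Determinant 6·63075 − 359² = 249569.
a = ((-718)·63075 − 359·(-126563))/249569 = 148267/249569; b = (6·(-126563) − 359·(-718))/249569 = -501616/249569.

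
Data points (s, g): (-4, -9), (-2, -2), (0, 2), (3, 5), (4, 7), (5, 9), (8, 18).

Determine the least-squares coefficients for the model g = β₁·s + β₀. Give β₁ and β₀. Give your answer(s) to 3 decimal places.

With design matrix A, AᵀA = [[134, 14]; [14, 7]] and Aᵀg = [272, 30]ᵀ.
Δ = 134·7 − 14² = 742.
β₁ = (272·7 − 14·30)/742 = 2; β₀ = (134·30 − 14·272)/742 = 2/7.

β₁ = 2.000, β₀ = 0.286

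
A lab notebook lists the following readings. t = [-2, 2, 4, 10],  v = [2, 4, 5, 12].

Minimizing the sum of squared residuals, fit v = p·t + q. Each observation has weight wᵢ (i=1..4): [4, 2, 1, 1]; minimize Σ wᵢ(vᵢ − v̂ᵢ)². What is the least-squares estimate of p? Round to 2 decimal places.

Entries of AᵀWA: Σwᵢ·t·t = 140, Σwᵢ·t = 10, Σwᵢ·1 = 8.
And Σwᵢ·t·v = 140, Σwᵢ·v = 33.
Normal equations: [[140, 10]; [10, 8]]·[p, q]ᵀ = [140, 33]ᵀ.
Determinant 140·8 − 10² = 1020.
p = (140·8 − 10·33)/1020 = 79/102; q = (140·33 − 10·140)/1020 = 161/51.

p = 0.77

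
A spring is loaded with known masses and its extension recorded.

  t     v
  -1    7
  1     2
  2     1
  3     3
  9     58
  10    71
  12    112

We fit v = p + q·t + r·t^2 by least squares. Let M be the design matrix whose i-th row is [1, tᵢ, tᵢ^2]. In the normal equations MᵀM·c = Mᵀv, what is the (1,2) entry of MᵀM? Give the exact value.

36

Row 1 ↔ basis 1, column 2 ↔ basis t, so (MᵀM)_{1,2} = Σᵢ t = (1)·(-1) + (1)·(1) + (1)·(2) + (1)·(3) + (1)·(9) + (1)·(10) + (1)·(12) = 36.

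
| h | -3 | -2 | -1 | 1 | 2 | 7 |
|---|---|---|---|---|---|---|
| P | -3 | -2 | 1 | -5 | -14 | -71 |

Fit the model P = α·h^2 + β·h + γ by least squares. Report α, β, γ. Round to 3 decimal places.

Setting ∂/∂α … = 0 gives: 2516·α + 316·β + 68·γ = -3574;  316·α + 68·β + 4·γ = -518;  68·α + 4·β + 6·γ = -94.
(Σh^2·h^2 = 2516, Σh^2·h = 316, Σh^2 = 68, Σh·h = 68, Σh = 4, Σ1 = 6, Σh^2·P = -3574, Σh·P = -518, ΣP = -94.)
Row-reducing yields α = -363/364, β = -1033/364, γ = -225/91.

α = -0.997, β = -2.838, γ = -2.473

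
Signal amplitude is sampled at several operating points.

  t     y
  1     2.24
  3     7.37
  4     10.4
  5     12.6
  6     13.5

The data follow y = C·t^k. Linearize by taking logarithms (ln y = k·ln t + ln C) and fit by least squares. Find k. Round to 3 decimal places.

Let Y = ln y. Fitting Y = k·ln t + ln C by least squares:
Σln t = 5.8861, Σ(ln t)² = 8.9295, Σln y = 10.2821, Σln t·ln y = 14.1820.
Normal system: [[8.9295, 5.8861]; [5.8861, 5]]·[k, ln C]ᵀ = [14.1820, 10.2821]ᵀ.
Slope k = (n·Σln t·ln y − Σln t·Σln y)/(n·Σ(ln t)² − (Σln t)²) = (5·14.1820 − 5.8861·10.2821)/10.0010 = 1.03877; ln C = (Σln y − k·Σln t)/n = 0.83356.

k = 1.039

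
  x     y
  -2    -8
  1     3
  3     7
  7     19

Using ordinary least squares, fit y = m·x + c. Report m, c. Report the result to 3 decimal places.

With design matrix M, MᵀM = [[63, 9]; [9, 4]] and Mᵀy = [173, 21]ᵀ.
Eliminating c: 4·(row 1) − 9·(row 2) gives 171·m = 4·173 − 9·21 = 503, so m = 503/171.
Then c = (21 − 9·(503/171))/4 = -26/19.

m = 2.942, c = -1.368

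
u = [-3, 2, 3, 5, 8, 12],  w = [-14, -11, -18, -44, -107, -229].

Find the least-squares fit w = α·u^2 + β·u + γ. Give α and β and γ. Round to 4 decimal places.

Forming MᵀM = [[25635, 2373, 255]; [2373, 255, 27]; [255, 27, 6]] and Mᵀw = [-41256, -3858, -423]ᵀ gives MᵀM·[α, β, γ]ᵀ = Mᵀw.
Solving the 3×3 system (Gaussian elimination) gives α = -9895/6578, β = -5471/6578, γ = -9296/3289.

α = -1.5043, β = -0.8317, γ = -2.8264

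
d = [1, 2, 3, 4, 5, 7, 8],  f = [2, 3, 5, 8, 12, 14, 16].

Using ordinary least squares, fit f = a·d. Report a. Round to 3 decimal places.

Entries of XᵀX: Σd·d = 168.
Moment sums: Σd·f = 341.
a = 341/168 = 2.02976.

a = 2.030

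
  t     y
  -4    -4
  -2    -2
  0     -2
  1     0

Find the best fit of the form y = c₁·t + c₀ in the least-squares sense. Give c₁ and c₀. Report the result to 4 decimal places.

The normal equations are: 21·c₁ + (-5)·c₀ = 20;  (-5)·c₁ + 4·c₀ = -8.
(Σt·t = 21, Σt = -5, Σ1 = 4, Σt·y = 20, Σy = -8.)
Determinant 21·4 − (-5)² = 59.
c₁ = (20·4 − (-5)·(-8))/59 = 40/59; c₀ = (21·(-8) − (-5)·20)/59 = -68/59.

c₁ = 0.6780, c₀ = -1.1525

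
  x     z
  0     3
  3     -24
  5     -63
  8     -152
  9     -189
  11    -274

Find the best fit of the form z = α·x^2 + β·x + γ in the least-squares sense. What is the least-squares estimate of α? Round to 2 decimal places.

α = -1.99

Normal-equation sums: Σx^2·x^2 = 26004, Σx^2·x = 2724, Σx^2 = 300, Σx·x = 300, Σx = 36, Σ1 = 6.
And Σx^2·z = -59982, Σx·z = -6318, Σz = -699.
MᵀM·[α, β, γ]ᵀ = Mᵀz becomes [[26004, 2724, 300]; [2724, 300, 36]; [300, 36, 6]]·[α, β, γ]ᵀ = [-59982, -6318, -699]ᵀ.
Solving the 3×3 system (Gaussian elimination) gives α = -139/70, β = -241/70, γ = 241/70.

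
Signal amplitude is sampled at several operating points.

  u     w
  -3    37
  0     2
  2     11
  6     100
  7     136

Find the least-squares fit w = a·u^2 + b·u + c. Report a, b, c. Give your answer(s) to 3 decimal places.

Entries of MᵀM: Σu^2·u^2 = 3794, Σu^2·u = 540, Σu^2 = 98, Σu·u = 98, Σu = 12, Σ1 = 5.
And Σu^2·w = 10641, Σu·w = 1463, Σw = 286.
Normal equations: [[3794, 540, 98]; [540, 98, 12]; [98, 12, 5]]·[a, b, c]ᵀ = [10641, 1463, 286]ᵀ.
Row-reducing yields a = 279355/91806, b = -66719/30602, c = 11651/4173.

a = 3.043, b = -2.180, c = 2.792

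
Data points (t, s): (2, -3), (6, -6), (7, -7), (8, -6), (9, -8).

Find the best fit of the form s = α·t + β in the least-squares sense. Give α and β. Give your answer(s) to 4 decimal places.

α = -0.6507, β = -1.8356

The normal equations are: 234·α + 32·β = -211;  32·α + 5·β = -30.
(Σt·t = 234, Σt = 32, Σ1 = 5, Σt·s = -211, Σs = -30.)
Determinant 234·5 − 32² = 146.
α = ((-211)·5 − 32·(-30))/146 = -95/146; β = (234·(-30) − 32·(-211))/146 = -134/73.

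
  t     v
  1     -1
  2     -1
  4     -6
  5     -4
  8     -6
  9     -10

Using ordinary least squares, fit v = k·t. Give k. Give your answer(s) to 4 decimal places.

k = -0.9686

Forming MᵀM = [[191]] and Mᵀv = [-185]ᵀ gives MᵀM·[k]ᵀ = Mᵀv.
Hence k = -185 / 191 ≈ -0.968586.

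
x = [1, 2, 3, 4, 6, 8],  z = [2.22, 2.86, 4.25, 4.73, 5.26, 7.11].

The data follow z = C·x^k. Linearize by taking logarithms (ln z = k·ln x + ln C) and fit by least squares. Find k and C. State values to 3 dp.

k = 0.550, C = 2.151

Taking logs, ln z = k·ln x + ln C, so regress ln z on ln x.
AᵀA = [[11.1437, 7.0493]; [7.0493, 6]], rhs = [11.5256, 8.4708]ᵀ  (here Σln x = 7.0493, Σ(ln x)² = 11.1437, Σln z = 8.4708, Σln x·ln z = 11.5256).
Δ = 11.1437·6 − (7.0493)² = 17.1702; k = (11.5256·6 − 7.0493·8.4708)/17.1702 = 0.54982, ln C = (11.1437·8.4708 − 7.0493·11.5256)/17.1702 = 0.76583, so C = exp(0.76583) = 2.15078.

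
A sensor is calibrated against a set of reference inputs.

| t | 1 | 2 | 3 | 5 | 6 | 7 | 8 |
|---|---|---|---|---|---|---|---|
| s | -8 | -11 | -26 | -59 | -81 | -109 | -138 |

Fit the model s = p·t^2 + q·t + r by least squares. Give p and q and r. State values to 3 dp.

p = -1.946, q = -1.346, r = -3.299

Compute the Gram sums: Σt^2·t^2 = 8516, Σt^2·t = 1232, Σt^2 = 188, Σt·t = 188, Σt = 32, Σ1 = 7.
Moment sums: Σt^2·s = -18850, Σt·s = -2756, Σs = -432.
XᵀX·[p, q, r]ᵀ = Xᵀs becomes [[8516, 1232, 188]; [1232, 188, 32]; [188, 32, 7]]·[p, q, r]ᵀ = [-18850, -2756, -432]ᵀ.
Row-reducing yields p = -899/462, q = -311/231, r = -254/77.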